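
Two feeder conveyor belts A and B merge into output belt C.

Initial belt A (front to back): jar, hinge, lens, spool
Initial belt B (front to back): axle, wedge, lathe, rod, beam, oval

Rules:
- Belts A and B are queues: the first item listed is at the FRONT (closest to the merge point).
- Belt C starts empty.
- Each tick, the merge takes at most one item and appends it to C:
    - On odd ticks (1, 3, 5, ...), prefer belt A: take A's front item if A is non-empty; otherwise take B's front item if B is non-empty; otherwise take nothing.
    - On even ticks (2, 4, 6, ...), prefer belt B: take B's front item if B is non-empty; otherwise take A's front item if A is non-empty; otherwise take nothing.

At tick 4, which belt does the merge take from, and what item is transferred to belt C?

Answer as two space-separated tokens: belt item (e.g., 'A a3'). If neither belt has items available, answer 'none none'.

Tick 1: prefer A, take jar from A; A=[hinge,lens,spool] B=[axle,wedge,lathe,rod,beam,oval] C=[jar]
Tick 2: prefer B, take axle from B; A=[hinge,lens,spool] B=[wedge,lathe,rod,beam,oval] C=[jar,axle]
Tick 3: prefer A, take hinge from A; A=[lens,spool] B=[wedge,lathe,rod,beam,oval] C=[jar,axle,hinge]
Tick 4: prefer B, take wedge from B; A=[lens,spool] B=[lathe,rod,beam,oval] C=[jar,axle,hinge,wedge]

Answer: B wedge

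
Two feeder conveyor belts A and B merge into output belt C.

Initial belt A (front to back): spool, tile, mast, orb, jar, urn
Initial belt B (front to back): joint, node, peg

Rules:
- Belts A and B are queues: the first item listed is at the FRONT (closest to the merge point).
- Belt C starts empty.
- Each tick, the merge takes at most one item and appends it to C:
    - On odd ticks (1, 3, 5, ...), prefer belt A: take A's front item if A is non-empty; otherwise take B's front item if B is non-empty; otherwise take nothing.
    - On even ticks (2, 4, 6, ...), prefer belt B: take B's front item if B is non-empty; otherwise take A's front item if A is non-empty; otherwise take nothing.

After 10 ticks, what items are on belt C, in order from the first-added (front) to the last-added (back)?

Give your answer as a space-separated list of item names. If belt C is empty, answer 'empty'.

Tick 1: prefer A, take spool from A; A=[tile,mast,orb,jar,urn] B=[joint,node,peg] C=[spool]
Tick 2: prefer B, take joint from B; A=[tile,mast,orb,jar,urn] B=[node,peg] C=[spool,joint]
Tick 3: prefer A, take tile from A; A=[mast,orb,jar,urn] B=[node,peg] C=[spool,joint,tile]
Tick 4: prefer B, take node from B; A=[mast,orb,jar,urn] B=[peg] C=[spool,joint,tile,node]
Tick 5: prefer A, take mast from A; A=[orb,jar,urn] B=[peg] C=[spool,joint,tile,node,mast]
Tick 6: prefer B, take peg from B; A=[orb,jar,urn] B=[-] C=[spool,joint,tile,node,mast,peg]
Tick 7: prefer A, take orb from A; A=[jar,urn] B=[-] C=[spool,joint,tile,node,mast,peg,orb]
Tick 8: prefer B, take jar from A; A=[urn] B=[-] C=[spool,joint,tile,node,mast,peg,orb,jar]
Tick 9: prefer A, take urn from A; A=[-] B=[-] C=[spool,joint,tile,node,mast,peg,orb,jar,urn]
Tick 10: prefer B, both empty, nothing taken; A=[-] B=[-] C=[spool,joint,tile,node,mast,peg,orb,jar,urn]

Answer: spool joint tile node mast peg orb jar urn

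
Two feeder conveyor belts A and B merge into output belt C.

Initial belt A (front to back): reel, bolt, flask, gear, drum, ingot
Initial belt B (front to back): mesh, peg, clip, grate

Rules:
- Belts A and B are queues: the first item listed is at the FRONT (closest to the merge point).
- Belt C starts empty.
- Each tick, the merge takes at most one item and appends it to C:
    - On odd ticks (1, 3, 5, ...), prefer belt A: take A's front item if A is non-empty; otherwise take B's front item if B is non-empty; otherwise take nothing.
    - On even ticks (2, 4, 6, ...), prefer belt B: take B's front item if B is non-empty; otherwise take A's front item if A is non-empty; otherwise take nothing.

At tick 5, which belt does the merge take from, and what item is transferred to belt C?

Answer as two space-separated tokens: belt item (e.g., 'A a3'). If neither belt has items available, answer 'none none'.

Answer: A flask

Derivation:
Tick 1: prefer A, take reel from A; A=[bolt,flask,gear,drum,ingot] B=[mesh,peg,clip,grate] C=[reel]
Tick 2: prefer B, take mesh from B; A=[bolt,flask,gear,drum,ingot] B=[peg,clip,grate] C=[reel,mesh]
Tick 3: prefer A, take bolt from A; A=[flask,gear,drum,ingot] B=[peg,clip,grate] C=[reel,mesh,bolt]
Tick 4: prefer B, take peg from B; A=[flask,gear,drum,ingot] B=[clip,grate] C=[reel,mesh,bolt,peg]
Tick 5: prefer A, take flask from A; A=[gear,drum,ingot] B=[clip,grate] C=[reel,mesh,bolt,peg,flask]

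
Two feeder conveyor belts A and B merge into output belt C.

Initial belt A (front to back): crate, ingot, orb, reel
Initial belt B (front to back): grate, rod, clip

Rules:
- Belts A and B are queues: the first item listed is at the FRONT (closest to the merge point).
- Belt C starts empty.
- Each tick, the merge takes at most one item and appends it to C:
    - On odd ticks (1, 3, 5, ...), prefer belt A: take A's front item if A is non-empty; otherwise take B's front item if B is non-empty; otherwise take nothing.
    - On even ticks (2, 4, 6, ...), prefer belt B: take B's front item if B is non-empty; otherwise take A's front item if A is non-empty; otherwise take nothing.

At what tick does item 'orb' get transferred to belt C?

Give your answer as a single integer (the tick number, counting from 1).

Answer: 5

Derivation:
Tick 1: prefer A, take crate from A; A=[ingot,orb,reel] B=[grate,rod,clip] C=[crate]
Tick 2: prefer B, take grate from B; A=[ingot,orb,reel] B=[rod,clip] C=[crate,grate]
Tick 3: prefer A, take ingot from A; A=[orb,reel] B=[rod,clip] C=[crate,grate,ingot]
Tick 4: prefer B, take rod from B; A=[orb,reel] B=[clip] C=[crate,grate,ingot,rod]
Tick 5: prefer A, take orb from A; A=[reel] B=[clip] C=[crate,grate,ingot,rod,orb]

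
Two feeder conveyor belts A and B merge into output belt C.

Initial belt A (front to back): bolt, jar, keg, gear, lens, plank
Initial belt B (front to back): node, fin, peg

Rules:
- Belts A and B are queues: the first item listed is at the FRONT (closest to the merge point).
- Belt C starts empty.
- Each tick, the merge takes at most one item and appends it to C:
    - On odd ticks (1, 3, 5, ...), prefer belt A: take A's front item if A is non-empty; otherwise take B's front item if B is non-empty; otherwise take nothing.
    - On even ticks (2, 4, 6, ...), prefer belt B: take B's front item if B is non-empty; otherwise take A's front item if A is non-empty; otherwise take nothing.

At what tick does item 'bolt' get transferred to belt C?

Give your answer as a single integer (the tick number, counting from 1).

Tick 1: prefer A, take bolt from A; A=[jar,keg,gear,lens,plank] B=[node,fin,peg] C=[bolt]

Answer: 1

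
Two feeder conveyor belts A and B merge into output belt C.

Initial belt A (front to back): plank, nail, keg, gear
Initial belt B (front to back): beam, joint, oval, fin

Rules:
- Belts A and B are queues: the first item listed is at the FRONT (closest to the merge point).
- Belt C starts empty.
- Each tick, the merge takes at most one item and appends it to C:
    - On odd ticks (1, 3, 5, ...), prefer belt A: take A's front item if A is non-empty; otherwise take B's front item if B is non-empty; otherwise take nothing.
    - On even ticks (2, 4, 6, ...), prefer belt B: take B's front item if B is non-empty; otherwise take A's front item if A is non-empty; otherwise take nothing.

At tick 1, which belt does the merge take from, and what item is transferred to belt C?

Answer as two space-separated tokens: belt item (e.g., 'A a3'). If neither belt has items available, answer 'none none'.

Tick 1: prefer A, take plank from A; A=[nail,keg,gear] B=[beam,joint,oval,fin] C=[plank]

Answer: A plank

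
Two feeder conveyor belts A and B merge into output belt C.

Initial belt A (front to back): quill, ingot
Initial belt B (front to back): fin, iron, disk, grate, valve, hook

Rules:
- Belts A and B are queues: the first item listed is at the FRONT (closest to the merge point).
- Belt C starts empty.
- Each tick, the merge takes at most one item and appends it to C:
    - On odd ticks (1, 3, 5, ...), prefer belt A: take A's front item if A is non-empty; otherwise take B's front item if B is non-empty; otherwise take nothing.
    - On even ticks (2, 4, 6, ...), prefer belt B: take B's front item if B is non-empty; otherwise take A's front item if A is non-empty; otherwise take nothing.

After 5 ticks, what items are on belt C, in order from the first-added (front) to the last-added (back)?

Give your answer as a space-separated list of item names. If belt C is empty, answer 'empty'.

Tick 1: prefer A, take quill from A; A=[ingot] B=[fin,iron,disk,grate,valve,hook] C=[quill]
Tick 2: prefer B, take fin from B; A=[ingot] B=[iron,disk,grate,valve,hook] C=[quill,fin]
Tick 3: prefer A, take ingot from A; A=[-] B=[iron,disk,grate,valve,hook] C=[quill,fin,ingot]
Tick 4: prefer B, take iron from B; A=[-] B=[disk,grate,valve,hook] C=[quill,fin,ingot,iron]
Tick 5: prefer A, take disk from B; A=[-] B=[grate,valve,hook] C=[quill,fin,ingot,iron,disk]

Answer: quill fin ingot iron disk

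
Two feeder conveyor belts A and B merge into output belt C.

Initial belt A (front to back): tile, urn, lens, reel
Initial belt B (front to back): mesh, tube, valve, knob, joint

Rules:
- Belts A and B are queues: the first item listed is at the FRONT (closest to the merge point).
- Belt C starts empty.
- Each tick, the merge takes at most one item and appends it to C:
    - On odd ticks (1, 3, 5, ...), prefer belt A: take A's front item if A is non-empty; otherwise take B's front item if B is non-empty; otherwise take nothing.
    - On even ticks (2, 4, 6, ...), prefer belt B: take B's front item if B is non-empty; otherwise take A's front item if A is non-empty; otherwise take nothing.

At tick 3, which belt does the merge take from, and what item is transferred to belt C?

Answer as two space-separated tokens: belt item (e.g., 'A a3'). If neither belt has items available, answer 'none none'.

Tick 1: prefer A, take tile from A; A=[urn,lens,reel] B=[mesh,tube,valve,knob,joint] C=[tile]
Tick 2: prefer B, take mesh from B; A=[urn,lens,reel] B=[tube,valve,knob,joint] C=[tile,mesh]
Tick 3: prefer A, take urn from A; A=[lens,reel] B=[tube,valve,knob,joint] C=[tile,mesh,urn]

Answer: A urn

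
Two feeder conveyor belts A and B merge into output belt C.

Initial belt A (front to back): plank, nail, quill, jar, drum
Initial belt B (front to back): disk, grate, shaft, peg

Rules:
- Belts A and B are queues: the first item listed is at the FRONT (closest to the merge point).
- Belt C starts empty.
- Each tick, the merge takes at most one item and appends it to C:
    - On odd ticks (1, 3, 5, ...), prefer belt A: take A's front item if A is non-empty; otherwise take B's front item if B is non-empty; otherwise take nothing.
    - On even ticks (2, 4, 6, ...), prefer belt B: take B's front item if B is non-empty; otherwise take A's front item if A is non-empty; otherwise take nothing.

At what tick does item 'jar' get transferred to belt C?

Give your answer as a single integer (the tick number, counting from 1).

Tick 1: prefer A, take plank from A; A=[nail,quill,jar,drum] B=[disk,grate,shaft,peg] C=[plank]
Tick 2: prefer B, take disk from B; A=[nail,quill,jar,drum] B=[grate,shaft,peg] C=[plank,disk]
Tick 3: prefer A, take nail from A; A=[quill,jar,drum] B=[grate,shaft,peg] C=[plank,disk,nail]
Tick 4: prefer B, take grate from B; A=[quill,jar,drum] B=[shaft,peg] C=[plank,disk,nail,grate]
Tick 5: prefer A, take quill from A; A=[jar,drum] B=[shaft,peg] C=[plank,disk,nail,grate,quill]
Tick 6: prefer B, take shaft from B; A=[jar,drum] B=[peg] C=[plank,disk,nail,grate,quill,shaft]
Tick 7: prefer A, take jar from A; A=[drum] B=[peg] C=[plank,disk,nail,grate,quill,shaft,jar]

Answer: 7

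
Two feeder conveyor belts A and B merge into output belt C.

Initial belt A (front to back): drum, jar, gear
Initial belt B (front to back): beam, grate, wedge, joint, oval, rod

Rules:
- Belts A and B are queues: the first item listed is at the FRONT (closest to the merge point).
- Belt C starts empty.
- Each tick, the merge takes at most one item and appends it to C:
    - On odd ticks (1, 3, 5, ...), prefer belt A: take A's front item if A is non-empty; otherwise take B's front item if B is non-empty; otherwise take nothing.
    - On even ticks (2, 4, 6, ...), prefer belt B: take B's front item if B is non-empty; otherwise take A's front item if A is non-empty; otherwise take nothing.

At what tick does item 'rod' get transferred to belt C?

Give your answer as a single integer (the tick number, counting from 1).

Answer: 9

Derivation:
Tick 1: prefer A, take drum from A; A=[jar,gear] B=[beam,grate,wedge,joint,oval,rod] C=[drum]
Tick 2: prefer B, take beam from B; A=[jar,gear] B=[grate,wedge,joint,oval,rod] C=[drum,beam]
Tick 3: prefer A, take jar from A; A=[gear] B=[grate,wedge,joint,oval,rod] C=[drum,beam,jar]
Tick 4: prefer B, take grate from B; A=[gear] B=[wedge,joint,oval,rod] C=[drum,beam,jar,grate]
Tick 5: prefer A, take gear from A; A=[-] B=[wedge,joint,oval,rod] C=[drum,beam,jar,grate,gear]
Tick 6: prefer B, take wedge from B; A=[-] B=[joint,oval,rod] C=[drum,beam,jar,grate,gear,wedge]
Tick 7: prefer A, take joint from B; A=[-] B=[oval,rod] C=[drum,beam,jar,grate,gear,wedge,joint]
Tick 8: prefer B, take oval from B; A=[-] B=[rod] C=[drum,beam,jar,grate,gear,wedge,joint,oval]
Tick 9: prefer A, take rod from B; A=[-] B=[-] C=[drum,beam,jar,grate,gear,wedge,joint,oval,rod]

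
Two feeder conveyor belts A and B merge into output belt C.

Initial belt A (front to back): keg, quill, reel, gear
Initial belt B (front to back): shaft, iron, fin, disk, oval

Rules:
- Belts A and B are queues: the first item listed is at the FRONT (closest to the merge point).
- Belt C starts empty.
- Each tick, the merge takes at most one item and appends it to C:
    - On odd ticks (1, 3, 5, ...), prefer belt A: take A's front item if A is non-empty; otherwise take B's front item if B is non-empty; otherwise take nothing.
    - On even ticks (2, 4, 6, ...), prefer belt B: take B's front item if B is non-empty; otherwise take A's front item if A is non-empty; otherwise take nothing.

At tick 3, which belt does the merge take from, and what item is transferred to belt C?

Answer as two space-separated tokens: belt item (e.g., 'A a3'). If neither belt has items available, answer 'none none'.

Answer: A quill

Derivation:
Tick 1: prefer A, take keg from A; A=[quill,reel,gear] B=[shaft,iron,fin,disk,oval] C=[keg]
Tick 2: prefer B, take shaft from B; A=[quill,reel,gear] B=[iron,fin,disk,oval] C=[keg,shaft]
Tick 3: prefer A, take quill from A; A=[reel,gear] B=[iron,fin,disk,oval] C=[keg,shaft,quill]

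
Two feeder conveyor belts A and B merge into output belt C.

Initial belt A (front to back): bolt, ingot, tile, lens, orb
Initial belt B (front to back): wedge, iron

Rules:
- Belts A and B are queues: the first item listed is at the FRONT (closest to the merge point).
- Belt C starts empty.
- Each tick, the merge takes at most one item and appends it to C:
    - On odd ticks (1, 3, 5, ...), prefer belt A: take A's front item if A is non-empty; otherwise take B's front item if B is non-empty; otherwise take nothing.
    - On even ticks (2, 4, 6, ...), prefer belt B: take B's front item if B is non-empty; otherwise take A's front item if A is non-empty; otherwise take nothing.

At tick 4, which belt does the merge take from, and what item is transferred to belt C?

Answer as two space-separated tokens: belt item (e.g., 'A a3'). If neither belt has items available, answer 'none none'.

Answer: B iron

Derivation:
Tick 1: prefer A, take bolt from A; A=[ingot,tile,lens,orb] B=[wedge,iron] C=[bolt]
Tick 2: prefer B, take wedge from B; A=[ingot,tile,lens,orb] B=[iron] C=[bolt,wedge]
Tick 3: prefer A, take ingot from A; A=[tile,lens,orb] B=[iron] C=[bolt,wedge,ingot]
Tick 4: prefer B, take iron from B; A=[tile,lens,orb] B=[-] C=[bolt,wedge,ingot,iron]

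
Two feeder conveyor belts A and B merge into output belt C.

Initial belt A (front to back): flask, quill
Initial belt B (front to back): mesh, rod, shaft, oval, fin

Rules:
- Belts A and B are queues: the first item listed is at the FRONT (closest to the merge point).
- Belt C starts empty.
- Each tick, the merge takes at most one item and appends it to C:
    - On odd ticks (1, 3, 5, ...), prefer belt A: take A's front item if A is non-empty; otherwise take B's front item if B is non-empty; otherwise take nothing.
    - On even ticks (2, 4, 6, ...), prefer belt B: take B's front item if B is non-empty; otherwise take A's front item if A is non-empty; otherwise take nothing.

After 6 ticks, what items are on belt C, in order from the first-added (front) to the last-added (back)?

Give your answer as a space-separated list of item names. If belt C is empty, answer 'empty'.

Tick 1: prefer A, take flask from A; A=[quill] B=[mesh,rod,shaft,oval,fin] C=[flask]
Tick 2: prefer B, take mesh from B; A=[quill] B=[rod,shaft,oval,fin] C=[flask,mesh]
Tick 3: prefer A, take quill from A; A=[-] B=[rod,shaft,oval,fin] C=[flask,mesh,quill]
Tick 4: prefer B, take rod from B; A=[-] B=[shaft,oval,fin] C=[flask,mesh,quill,rod]
Tick 5: prefer A, take shaft from B; A=[-] B=[oval,fin] C=[flask,mesh,quill,rod,shaft]
Tick 6: prefer B, take oval from B; A=[-] B=[fin] C=[flask,mesh,quill,rod,shaft,oval]

Answer: flask mesh quill rod shaft oval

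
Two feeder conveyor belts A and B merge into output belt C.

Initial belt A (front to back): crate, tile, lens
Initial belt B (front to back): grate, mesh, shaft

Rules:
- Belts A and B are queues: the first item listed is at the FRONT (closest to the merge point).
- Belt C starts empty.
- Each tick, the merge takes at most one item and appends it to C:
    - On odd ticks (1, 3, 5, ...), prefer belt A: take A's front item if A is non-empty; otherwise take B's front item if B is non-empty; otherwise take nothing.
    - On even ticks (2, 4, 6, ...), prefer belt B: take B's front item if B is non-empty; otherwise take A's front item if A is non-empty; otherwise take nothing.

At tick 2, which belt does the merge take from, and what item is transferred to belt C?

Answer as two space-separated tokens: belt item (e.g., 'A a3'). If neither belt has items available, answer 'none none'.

Answer: B grate

Derivation:
Tick 1: prefer A, take crate from A; A=[tile,lens] B=[grate,mesh,shaft] C=[crate]
Tick 2: prefer B, take grate from B; A=[tile,lens] B=[mesh,shaft] C=[crate,grate]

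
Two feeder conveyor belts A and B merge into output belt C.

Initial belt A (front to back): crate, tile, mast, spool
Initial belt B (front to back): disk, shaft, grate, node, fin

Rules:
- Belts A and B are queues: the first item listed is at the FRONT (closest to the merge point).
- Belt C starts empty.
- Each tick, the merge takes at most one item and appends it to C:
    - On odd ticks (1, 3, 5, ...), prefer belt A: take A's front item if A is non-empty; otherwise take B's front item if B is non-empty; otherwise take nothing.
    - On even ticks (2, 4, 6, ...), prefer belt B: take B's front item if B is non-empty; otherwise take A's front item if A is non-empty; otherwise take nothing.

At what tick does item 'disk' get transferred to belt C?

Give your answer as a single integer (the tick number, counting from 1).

Tick 1: prefer A, take crate from A; A=[tile,mast,spool] B=[disk,shaft,grate,node,fin] C=[crate]
Tick 2: prefer B, take disk from B; A=[tile,mast,spool] B=[shaft,grate,node,fin] C=[crate,disk]

Answer: 2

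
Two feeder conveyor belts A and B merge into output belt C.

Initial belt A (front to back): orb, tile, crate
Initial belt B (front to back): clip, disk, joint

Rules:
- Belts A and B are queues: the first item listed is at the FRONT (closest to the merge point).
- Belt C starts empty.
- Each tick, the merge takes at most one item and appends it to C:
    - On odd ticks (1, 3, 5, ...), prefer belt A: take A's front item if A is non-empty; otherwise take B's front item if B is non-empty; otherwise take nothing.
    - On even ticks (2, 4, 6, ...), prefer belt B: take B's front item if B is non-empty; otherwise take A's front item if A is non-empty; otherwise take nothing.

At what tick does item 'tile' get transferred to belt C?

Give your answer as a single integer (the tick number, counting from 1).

Answer: 3

Derivation:
Tick 1: prefer A, take orb from A; A=[tile,crate] B=[clip,disk,joint] C=[orb]
Tick 2: prefer B, take clip from B; A=[tile,crate] B=[disk,joint] C=[orb,clip]
Tick 3: prefer A, take tile from A; A=[crate] B=[disk,joint] C=[orb,clip,tile]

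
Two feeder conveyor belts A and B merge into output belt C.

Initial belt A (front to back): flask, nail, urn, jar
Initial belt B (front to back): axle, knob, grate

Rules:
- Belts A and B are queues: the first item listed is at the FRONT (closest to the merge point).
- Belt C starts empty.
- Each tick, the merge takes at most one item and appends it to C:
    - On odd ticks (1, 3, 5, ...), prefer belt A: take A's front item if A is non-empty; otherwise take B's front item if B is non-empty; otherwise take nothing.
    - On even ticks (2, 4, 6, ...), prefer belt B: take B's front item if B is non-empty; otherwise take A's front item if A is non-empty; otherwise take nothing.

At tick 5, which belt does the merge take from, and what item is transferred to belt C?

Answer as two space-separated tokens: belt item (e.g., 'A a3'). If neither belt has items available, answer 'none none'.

Answer: A urn

Derivation:
Tick 1: prefer A, take flask from A; A=[nail,urn,jar] B=[axle,knob,grate] C=[flask]
Tick 2: prefer B, take axle from B; A=[nail,urn,jar] B=[knob,grate] C=[flask,axle]
Tick 3: prefer A, take nail from A; A=[urn,jar] B=[knob,grate] C=[flask,axle,nail]
Tick 4: prefer B, take knob from B; A=[urn,jar] B=[grate] C=[flask,axle,nail,knob]
Tick 5: prefer A, take urn from A; A=[jar] B=[grate] C=[flask,axle,nail,knob,urn]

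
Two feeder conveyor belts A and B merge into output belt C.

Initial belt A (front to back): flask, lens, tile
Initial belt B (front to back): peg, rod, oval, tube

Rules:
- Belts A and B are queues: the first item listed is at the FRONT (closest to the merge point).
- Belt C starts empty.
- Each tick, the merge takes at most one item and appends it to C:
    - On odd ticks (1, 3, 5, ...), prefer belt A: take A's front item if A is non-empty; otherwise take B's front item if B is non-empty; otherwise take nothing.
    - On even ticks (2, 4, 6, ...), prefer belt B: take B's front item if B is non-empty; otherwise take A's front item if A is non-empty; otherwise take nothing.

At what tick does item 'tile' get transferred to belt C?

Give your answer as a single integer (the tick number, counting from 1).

Tick 1: prefer A, take flask from A; A=[lens,tile] B=[peg,rod,oval,tube] C=[flask]
Tick 2: prefer B, take peg from B; A=[lens,tile] B=[rod,oval,tube] C=[flask,peg]
Tick 3: prefer A, take lens from A; A=[tile] B=[rod,oval,tube] C=[flask,peg,lens]
Tick 4: prefer B, take rod from B; A=[tile] B=[oval,tube] C=[flask,peg,lens,rod]
Tick 5: prefer A, take tile from A; A=[-] B=[oval,tube] C=[flask,peg,lens,rod,tile]

Answer: 5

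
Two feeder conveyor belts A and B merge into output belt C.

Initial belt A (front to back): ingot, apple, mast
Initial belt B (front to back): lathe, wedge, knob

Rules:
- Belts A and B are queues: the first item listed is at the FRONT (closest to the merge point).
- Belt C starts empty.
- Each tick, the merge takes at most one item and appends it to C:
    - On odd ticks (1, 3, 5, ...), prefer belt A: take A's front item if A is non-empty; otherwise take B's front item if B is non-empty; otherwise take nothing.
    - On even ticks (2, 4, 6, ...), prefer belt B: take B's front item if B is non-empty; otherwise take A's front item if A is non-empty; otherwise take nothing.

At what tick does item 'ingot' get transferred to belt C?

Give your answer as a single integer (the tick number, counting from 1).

Tick 1: prefer A, take ingot from A; A=[apple,mast] B=[lathe,wedge,knob] C=[ingot]

Answer: 1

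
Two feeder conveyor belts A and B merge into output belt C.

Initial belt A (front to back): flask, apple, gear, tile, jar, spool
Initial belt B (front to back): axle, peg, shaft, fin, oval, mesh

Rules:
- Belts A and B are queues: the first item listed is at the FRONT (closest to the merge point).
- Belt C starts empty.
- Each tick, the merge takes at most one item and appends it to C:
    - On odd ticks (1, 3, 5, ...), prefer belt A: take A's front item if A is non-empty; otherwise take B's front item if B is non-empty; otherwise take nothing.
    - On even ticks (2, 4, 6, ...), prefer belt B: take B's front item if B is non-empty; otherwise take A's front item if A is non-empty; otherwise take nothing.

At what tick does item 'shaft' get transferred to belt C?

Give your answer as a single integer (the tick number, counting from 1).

Tick 1: prefer A, take flask from A; A=[apple,gear,tile,jar,spool] B=[axle,peg,shaft,fin,oval,mesh] C=[flask]
Tick 2: prefer B, take axle from B; A=[apple,gear,tile,jar,spool] B=[peg,shaft,fin,oval,mesh] C=[flask,axle]
Tick 3: prefer A, take apple from A; A=[gear,tile,jar,spool] B=[peg,shaft,fin,oval,mesh] C=[flask,axle,apple]
Tick 4: prefer B, take peg from B; A=[gear,tile,jar,spool] B=[shaft,fin,oval,mesh] C=[flask,axle,apple,peg]
Tick 5: prefer A, take gear from A; A=[tile,jar,spool] B=[shaft,fin,oval,mesh] C=[flask,axle,apple,peg,gear]
Tick 6: prefer B, take shaft from B; A=[tile,jar,spool] B=[fin,oval,mesh] C=[flask,axle,apple,peg,gear,shaft]

Answer: 6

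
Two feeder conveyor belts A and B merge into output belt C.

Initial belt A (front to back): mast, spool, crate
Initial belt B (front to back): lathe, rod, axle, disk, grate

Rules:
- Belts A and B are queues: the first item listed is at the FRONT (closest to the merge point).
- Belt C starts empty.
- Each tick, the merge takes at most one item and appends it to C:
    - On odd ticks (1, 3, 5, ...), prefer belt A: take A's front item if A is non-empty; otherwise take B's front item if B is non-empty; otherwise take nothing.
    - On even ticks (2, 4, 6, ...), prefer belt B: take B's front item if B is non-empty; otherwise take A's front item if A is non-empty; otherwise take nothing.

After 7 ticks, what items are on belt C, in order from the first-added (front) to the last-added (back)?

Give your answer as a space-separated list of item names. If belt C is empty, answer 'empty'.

Answer: mast lathe spool rod crate axle disk

Derivation:
Tick 1: prefer A, take mast from A; A=[spool,crate] B=[lathe,rod,axle,disk,grate] C=[mast]
Tick 2: prefer B, take lathe from B; A=[spool,crate] B=[rod,axle,disk,grate] C=[mast,lathe]
Tick 3: prefer A, take spool from A; A=[crate] B=[rod,axle,disk,grate] C=[mast,lathe,spool]
Tick 4: prefer B, take rod from B; A=[crate] B=[axle,disk,grate] C=[mast,lathe,spool,rod]
Tick 5: prefer A, take crate from A; A=[-] B=[axle,disk,grate] C=[mast,lathe,spool,rod,crate]
Tick 6: prefer B, take axle from B; A=[-] B=[disk,grate] C=[mast,lathe,spool,rod,crate,axle]
Tick 7: prefer A, take disk from B; A=[-] B=[grate] C=[mast,lathe,spool,rod,crate,axle,disk]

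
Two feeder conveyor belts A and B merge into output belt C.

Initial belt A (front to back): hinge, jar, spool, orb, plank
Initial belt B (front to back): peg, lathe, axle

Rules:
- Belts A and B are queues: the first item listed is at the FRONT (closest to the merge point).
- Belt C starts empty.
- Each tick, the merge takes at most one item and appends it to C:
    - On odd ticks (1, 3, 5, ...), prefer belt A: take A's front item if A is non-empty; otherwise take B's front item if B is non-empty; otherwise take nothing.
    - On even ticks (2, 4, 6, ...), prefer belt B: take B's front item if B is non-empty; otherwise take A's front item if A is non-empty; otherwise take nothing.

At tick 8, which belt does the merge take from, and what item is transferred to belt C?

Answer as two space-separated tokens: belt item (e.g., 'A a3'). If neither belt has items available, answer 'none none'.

Answer: A plank

Derivation:
Tick 1: prefer A, take hinge from A; A=[jar,spool,orb,plank] B=[peg,lathe,axle] C=[hinge]
Tick 2: prefer B, take peg from B; A=[jar,spool,orb,plank] B=[lathe,axle] C=[hinge,peg]
Tick 3: prefer A, take jar from A; A=[spool,orb,plank] B=[lathe,axle] C=[hinge,peg,jar]
Tick 4: prefer B, take lathe from B; A=[spool,orb,plank] B=[axle] C=[hinge,peg,jar,lathe]
Tick 5: prefer A, take spool from A; A=[orb,plank] B=[axle] C=[hinge,peg,jar,lathe,spool]
Tick 6: prefer B, take axle from B; A=[orb,plank] B=[-] C=[hinge,peg,jar,lathe,spool,axle]
Tick 7: prefer A, take orb from A; A=[plank] B=[-] C=[hinge,peg,jar,lathe,spool,axle,orb]
Tick 8: prefer B, take plank from A; A=[-] B=[-] C=[hinge,peg,jar,lathe,spool,axle,orb,plank]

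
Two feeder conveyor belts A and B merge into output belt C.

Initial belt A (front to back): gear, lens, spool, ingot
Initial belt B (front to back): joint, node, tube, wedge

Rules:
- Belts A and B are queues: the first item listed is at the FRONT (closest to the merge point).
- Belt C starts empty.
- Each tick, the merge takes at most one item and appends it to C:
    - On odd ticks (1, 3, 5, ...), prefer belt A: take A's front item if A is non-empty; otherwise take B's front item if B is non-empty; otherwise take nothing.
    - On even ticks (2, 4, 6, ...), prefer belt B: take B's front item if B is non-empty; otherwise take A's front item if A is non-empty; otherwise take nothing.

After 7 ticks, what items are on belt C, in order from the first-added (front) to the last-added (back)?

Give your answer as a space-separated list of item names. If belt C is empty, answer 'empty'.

Answer: gear joint lens node spool tube ingot

Derivation:
Tick 1: prefer A, take gear from A; A=[lens,spool,ingot] B=[joint,node,tube,wedge] C=[gear]
Tick 2: prefer B, take joint from B; A=[lens,spool,ingot] B=[node,tube,wedge] C=[gear,joint]
Tick 3: prefer A, take lens from A; A=[spool,ingot] B=[node,tube,wedge] C=[gear,joint,lens]
Tick 4: prefer B, take node from B; A=[spool,ingot] B=[tube,wedge] C=[gear,joint,lens,node]
Tick 5: prefer A, take spool from A; A=[ingot] B=[tube,wedge] C=[gear,joint,lens,node,spool]
Tick 6: prefer B, take tube from B; A=[ingot] B=[wedge] C=[gear,joint,lens,node,spool,tube]
Tick 7: prefer A, take ingot from A; A=[-] B=[wedge] C=[gear,joint,lens,node,spool,tube,ingot]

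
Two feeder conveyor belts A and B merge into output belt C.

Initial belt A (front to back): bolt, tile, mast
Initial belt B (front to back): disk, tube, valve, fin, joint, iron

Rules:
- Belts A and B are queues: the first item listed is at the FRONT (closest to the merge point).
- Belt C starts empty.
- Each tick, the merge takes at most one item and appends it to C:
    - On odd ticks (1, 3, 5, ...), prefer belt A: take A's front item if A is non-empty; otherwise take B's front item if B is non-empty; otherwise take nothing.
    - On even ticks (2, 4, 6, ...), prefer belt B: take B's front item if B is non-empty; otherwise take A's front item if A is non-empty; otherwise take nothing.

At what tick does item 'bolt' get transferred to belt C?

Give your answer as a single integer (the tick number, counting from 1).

Answer: 1

Derivation:
Tick 1: prefer A, take bolt from A; A=[tile,mast] B=[disk,tube,valve,fin,joint,iron] C=[bolt]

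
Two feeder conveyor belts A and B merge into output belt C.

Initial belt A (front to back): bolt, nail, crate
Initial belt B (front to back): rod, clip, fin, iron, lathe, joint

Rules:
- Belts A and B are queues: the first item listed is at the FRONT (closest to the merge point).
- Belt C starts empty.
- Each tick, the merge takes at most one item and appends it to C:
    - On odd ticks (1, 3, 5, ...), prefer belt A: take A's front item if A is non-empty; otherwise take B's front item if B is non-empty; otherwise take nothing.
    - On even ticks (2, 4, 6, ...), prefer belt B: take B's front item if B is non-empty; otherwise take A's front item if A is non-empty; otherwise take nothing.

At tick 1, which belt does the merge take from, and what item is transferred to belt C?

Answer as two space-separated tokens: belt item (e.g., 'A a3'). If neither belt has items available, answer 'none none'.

Answer: A bolt

Derivation:
Tick 1: prefer A, take bolt from A; A=[nail,crate] B=[rod,clip,fin,iron,lathe,joint] C=[bolt]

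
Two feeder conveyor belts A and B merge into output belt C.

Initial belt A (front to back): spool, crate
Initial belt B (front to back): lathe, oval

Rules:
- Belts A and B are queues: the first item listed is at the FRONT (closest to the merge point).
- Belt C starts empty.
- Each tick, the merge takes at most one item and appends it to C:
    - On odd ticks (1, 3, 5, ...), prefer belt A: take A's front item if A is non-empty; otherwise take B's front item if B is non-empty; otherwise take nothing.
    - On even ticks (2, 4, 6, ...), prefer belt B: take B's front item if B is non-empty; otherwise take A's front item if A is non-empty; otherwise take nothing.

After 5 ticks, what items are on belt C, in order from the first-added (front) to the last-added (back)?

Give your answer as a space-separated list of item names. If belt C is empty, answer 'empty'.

Answer: spool lathe crate oval

Derivation:
Tick 1: prefer A, take spool from A; A=[crate] B=[lathe,oval] C=[spool]
Tick 2: prefer B, take lathe from B; A=[crate] B=[oval] C=[spool,lathe]
Tick 3: prefer A, take crate from A; A=[-] B=[oval] C=[spool,lathe,crate]
Tick 4: prefer B, take oval from B; A=[-] B=[-] C=[spool,lathe,crate,oval]
Tick 5: prefer A, both empty, nothing taken; A=[-] B=[-] C=[spool,lathe,crate,oval]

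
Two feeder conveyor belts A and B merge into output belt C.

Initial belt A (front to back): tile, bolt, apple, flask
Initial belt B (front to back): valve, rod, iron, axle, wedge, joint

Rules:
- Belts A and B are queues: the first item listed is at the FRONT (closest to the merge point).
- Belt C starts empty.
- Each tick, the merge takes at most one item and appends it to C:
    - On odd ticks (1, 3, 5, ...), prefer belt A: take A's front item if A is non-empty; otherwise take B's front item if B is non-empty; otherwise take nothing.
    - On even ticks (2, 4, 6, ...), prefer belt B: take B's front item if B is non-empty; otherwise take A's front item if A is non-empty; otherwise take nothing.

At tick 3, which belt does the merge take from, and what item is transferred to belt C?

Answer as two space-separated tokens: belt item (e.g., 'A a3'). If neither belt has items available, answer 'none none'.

Answer: A bolt

Derivation:
Tick 1: prefer A, take tile from A; A=[bolt,apple,flask] B=[valve,rod,iron,axle,wedge,joint] C=[tile]
Tick 2: prefer B, take valve from B; A=[bolt,apple,flask] B=[rod,iron,axle,wedge,joint] C=[tile,valve]
Tick 3: prefer A, take bolt from A; A=[apple,flask] B=[rod,iron,axle,wedge,joint] C=[tile,valve,bolt]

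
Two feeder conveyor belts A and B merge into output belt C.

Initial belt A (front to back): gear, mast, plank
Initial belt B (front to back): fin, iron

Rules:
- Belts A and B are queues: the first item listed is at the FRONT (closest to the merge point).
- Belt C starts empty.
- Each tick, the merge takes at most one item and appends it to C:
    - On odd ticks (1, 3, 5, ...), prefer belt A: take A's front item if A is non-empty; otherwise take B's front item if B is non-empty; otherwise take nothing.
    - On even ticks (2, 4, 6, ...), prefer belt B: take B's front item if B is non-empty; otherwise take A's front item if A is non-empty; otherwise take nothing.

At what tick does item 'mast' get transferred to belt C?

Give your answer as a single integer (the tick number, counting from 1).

Answer: 3

Derivation:
Tick 1: prefer A, take gear from A; A=[mast,plank] B=[fin,iron] C=[gear]
Tick 2: prefer B, take fin from B; A=[mast,plank] B=[iron] C=[gear,fin]
Tick 3: prefer A, take mast from A; A=[plank] B=[iron] C=[gear,fin,mast]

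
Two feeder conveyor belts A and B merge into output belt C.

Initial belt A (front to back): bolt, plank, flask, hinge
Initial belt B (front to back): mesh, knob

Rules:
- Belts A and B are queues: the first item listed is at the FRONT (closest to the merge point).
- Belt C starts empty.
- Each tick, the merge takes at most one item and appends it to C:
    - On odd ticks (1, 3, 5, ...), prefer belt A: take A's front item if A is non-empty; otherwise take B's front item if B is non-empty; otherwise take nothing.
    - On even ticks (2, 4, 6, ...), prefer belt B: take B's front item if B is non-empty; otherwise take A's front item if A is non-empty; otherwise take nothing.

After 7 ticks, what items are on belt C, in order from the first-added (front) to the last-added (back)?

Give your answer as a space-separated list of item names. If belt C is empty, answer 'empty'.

Answer: bolt mesh plank knob flask hinge

Derivation:
Tick 1: prefer A, take bolt from A; A=[plank,flask,hinge] B=[mesh,knob] C=[bolt]
Tick 2: prefer B, take mesh from B; A=[plank,flask,hinge] B=[knob] C=[bolt,mesh]
Tick 3: prefer A, take plank from A; A=[flask,hinge] B=[knob] C=[bolt,mesh,plank]
Tick 4: prefer B, take knob from B; A=[flask,hinge] B=[-] C=[bolt,mesh,plank,knob]
Tick 5: prefer A, take flask from A; A=[hinge] B=[-] C=[bolt,mesh,plank,knob,flask]
Tick 6: prefer B, take hinge from A; A=[-] B=[-] C=[bolt,mesh,plank,knob,flask,hinge]
Tick 7: prefer A, both empty, nothing taken; A=[-] B=[-] C=[bolt,mesh,plank,knob,flask,hinge]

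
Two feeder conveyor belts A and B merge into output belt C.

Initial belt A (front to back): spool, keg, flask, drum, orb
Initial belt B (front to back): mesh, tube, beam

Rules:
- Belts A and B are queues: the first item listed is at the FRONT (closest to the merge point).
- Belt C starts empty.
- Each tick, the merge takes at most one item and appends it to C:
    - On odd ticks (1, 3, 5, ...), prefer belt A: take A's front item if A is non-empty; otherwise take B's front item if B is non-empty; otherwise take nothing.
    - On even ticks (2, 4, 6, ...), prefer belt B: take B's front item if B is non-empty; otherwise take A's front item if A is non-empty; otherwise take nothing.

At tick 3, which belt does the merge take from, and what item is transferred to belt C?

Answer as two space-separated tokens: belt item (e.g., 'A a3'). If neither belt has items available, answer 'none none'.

Tick 1: prefer A, take spool from A; A=[keg,flask,drum,orb] B=[mesh,tube,beam] C=[spool]
Tick 2: prefer B, take mesh from B; A=[keg,flask,drum,orb] B=[tube,beam] C=[spool,mesh]
Tick 3: prefer A, take keg from A; A=[flask,drum,orb] B=[tube,beam] C=[spool,mesh,keg]

Answer: A keg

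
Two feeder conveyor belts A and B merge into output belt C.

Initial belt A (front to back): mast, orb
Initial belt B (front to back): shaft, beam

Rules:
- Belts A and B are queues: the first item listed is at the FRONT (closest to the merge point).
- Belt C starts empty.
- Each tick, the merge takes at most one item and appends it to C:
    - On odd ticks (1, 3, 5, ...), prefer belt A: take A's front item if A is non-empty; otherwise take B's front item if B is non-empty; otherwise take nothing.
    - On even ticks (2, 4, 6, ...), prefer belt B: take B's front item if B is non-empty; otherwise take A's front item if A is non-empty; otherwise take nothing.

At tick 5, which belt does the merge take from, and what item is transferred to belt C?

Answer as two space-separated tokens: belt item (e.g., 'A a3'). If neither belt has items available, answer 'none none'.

Tick 1: prefer A, take mast from A; A=[orb] B=[shaft,beam] C=[mast]
Tick 2: prefer B, take shaft from B; A=[orb] B=[beam] C=[mast,shaft]
Tick 3: prefer A, take orb from A; A=[-] B=[beam] C=[mast,shaft,orb]
Tick 4: prefer B, take beam from B; A=[-] B=[-] C=[mast,shaft,orb,beam]
Tick 5: prefer A, both empty, nothing taken; A=[-] B=[-] C=[mast,shaft,orb,beam]

Answer: none none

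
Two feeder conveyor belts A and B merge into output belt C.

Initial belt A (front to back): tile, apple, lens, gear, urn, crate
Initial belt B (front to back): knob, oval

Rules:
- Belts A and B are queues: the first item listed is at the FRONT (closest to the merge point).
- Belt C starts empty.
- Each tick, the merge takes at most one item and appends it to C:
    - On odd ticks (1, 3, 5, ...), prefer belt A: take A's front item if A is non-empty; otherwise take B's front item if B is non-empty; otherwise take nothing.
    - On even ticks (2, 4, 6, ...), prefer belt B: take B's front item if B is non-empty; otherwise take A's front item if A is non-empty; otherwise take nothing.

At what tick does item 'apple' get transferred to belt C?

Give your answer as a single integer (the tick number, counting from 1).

Tick 1: prefer A, take tile from A; A=[apple,lens,gear,urn,crate] B=[knob,oval] C=[tile]
Tick 2: prefer B, take knob from B; A=[apple,lens,gear,urn,crate] B=[oval] C=[tile,knob]
Tick 3: prefer A, take apple from A; A=[lens,gear,urn,crate] B=[oval] C=[tile,knob,apple]

Answer: 3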